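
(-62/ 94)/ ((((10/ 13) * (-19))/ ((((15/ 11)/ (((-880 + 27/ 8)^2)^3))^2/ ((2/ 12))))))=3738683131822080/ 1529265517499745619300333150234852127988339954163493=0.00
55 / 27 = 2.04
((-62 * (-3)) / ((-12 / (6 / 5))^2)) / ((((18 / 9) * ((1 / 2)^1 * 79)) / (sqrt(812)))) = 93 * sqrt(203) / 1975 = 0.67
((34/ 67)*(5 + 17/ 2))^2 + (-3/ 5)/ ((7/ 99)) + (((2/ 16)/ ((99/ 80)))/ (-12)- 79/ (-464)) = 38.61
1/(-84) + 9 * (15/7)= 1619/84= 19.27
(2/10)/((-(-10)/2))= 1/25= 0.04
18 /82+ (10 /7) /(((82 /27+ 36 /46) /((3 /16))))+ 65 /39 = 1.96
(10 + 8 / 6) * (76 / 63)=2584 / 189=13.67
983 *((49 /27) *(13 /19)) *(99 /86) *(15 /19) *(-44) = -757666910 /15523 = -48809.31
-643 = -643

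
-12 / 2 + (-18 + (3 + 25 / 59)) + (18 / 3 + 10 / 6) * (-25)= -37567 / 177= -212.24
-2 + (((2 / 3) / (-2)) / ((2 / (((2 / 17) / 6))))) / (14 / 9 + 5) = -4013 / 2006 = -2.00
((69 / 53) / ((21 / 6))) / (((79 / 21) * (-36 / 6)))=-69 / 4187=-0.02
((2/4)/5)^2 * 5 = 1/20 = 0.05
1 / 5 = 0.20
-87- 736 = -823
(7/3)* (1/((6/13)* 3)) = 91/54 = 1.69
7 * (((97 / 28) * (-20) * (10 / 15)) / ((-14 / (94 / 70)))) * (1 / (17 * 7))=4559 / 17493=0.26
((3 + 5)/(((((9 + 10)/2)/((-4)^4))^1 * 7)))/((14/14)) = 4096/133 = 30.80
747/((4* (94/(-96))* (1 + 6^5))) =-0.02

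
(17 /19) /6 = 17 /114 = 0.15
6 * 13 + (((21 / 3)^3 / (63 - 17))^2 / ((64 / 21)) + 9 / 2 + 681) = 105866853 / 135424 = 781.74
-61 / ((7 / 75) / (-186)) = 121564.29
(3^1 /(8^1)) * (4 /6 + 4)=7 /4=1.75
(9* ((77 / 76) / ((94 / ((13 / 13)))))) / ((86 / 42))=14553 / 307192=0.05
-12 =-12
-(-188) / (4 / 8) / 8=47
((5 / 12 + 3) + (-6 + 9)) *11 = 847 / 12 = 70.58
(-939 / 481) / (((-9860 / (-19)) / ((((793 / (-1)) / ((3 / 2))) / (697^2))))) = 362767 / 88616419690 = 0.00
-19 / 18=-1.06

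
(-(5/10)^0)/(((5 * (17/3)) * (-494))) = 3/41990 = 0.00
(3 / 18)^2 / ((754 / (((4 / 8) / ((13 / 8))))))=1 / 88218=0.00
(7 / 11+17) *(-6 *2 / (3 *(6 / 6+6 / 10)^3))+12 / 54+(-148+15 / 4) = -1021685 / 6336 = -161.25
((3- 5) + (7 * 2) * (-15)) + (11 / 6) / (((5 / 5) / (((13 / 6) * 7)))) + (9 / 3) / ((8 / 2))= -1651 / 9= -183.44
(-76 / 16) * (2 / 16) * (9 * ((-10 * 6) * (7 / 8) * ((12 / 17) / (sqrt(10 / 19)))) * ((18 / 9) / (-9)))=-1197 * sqrt(190) / 272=-60.66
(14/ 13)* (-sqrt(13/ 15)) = -14* sqrt(195)/ 195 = -1.00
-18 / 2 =-9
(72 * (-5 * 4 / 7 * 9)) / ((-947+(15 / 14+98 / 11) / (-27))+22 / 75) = 192456000 / 98448583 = 1.95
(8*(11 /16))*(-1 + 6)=55 /2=27.50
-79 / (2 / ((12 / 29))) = -474 / 29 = -16.34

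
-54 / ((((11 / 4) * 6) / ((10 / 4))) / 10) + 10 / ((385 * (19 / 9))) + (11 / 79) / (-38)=-81.81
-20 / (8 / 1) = -5 / 2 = -2.50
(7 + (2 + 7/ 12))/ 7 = 115/ 84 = 1.37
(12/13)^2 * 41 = 5904/169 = 34.93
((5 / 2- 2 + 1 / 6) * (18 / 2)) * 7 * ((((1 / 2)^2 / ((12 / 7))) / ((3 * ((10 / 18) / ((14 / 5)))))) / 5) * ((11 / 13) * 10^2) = 11319 / 65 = 174.14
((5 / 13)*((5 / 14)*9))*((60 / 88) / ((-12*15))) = -0.00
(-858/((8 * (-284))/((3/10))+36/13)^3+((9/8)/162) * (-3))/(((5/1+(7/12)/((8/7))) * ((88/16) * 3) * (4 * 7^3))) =-804319364814041/4816064538110824631094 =-0.00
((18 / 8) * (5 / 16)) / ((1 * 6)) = 15 / 128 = 0.12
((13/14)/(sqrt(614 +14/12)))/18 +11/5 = 13*sqrt(22146)/930132 +11/5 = 2.20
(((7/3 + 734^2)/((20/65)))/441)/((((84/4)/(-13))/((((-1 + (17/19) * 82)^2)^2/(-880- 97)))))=976366236444091796875/14149728204444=69002472.86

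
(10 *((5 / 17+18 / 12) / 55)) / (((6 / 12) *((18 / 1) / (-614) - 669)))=-18727 / 19204152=-0.00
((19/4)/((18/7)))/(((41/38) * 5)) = 2527/7380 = 0.34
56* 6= 336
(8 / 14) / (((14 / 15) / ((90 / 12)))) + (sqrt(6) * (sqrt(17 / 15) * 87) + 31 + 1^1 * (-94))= 168.46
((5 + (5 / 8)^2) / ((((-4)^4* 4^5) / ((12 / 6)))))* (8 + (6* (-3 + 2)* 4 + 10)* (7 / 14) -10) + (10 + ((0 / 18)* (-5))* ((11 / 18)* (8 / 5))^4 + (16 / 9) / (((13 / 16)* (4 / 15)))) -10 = 8.20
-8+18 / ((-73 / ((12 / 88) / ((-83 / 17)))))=-532733 / 66649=-7.99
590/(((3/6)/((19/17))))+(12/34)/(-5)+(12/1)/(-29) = 3249706/2465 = 1318.34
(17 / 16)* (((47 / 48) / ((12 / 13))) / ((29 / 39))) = 135031 / 89088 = 1.52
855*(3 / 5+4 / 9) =893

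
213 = 213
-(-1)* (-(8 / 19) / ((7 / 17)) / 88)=-17 / 1463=-0.01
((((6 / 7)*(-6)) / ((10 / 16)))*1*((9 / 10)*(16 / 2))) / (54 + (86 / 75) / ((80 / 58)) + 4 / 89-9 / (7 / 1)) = -1.11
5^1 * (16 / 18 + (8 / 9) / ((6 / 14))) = 400 / 27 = 14.81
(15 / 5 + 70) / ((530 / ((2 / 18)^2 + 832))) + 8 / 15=115.13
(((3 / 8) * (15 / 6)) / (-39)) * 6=-15 / 104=-0.14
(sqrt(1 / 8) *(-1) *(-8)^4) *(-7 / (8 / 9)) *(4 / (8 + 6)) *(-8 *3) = -55296 *sqrt(2) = -78200.35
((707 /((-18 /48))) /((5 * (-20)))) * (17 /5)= 24038 /375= 64.10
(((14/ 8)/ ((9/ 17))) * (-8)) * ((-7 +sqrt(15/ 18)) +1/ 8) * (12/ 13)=6545/ 39 - 476 * sqrt(30)/ 117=145.54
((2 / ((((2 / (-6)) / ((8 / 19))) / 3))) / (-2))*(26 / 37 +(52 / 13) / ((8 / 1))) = 3204 / 703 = 4.56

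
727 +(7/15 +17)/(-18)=98014/135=726.03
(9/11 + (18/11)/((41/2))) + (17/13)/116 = 618407/680108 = 0.91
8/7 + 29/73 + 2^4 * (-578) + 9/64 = -9246.32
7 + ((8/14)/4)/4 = 197/28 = 7.04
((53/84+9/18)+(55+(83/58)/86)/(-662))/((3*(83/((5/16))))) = 363304735/276263213184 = 0.00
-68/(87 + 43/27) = -459/598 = -0.77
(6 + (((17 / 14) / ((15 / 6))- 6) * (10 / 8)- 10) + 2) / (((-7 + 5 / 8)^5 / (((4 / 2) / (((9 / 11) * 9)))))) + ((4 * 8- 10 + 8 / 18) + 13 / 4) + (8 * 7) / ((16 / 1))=7615112149189 / 260839089756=29.19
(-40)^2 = 1600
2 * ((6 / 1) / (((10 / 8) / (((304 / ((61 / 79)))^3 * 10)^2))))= 3575166501003246147.00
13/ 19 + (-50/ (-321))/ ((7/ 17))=45361/ 42693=1.06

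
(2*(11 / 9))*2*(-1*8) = -352 / 9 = -39.11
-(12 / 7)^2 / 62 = -72 / 1519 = -0.05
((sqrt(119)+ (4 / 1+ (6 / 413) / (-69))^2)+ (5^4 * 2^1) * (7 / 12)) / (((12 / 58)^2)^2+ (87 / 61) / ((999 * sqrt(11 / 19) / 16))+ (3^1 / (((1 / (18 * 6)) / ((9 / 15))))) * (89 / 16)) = -126807294504192863322742481308800 * sqrt(209) / 95824069940261753758635846874414745291- 1885975399730092780800 * sqrt(24871) / 1061986112070969419464113524291+ 982091194650880714981443060 * sqrt(119) / 1061986112070969419464113524291+ 66032848237517611365612953615157571410 / 95824069940261753758635846874414745291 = 0.70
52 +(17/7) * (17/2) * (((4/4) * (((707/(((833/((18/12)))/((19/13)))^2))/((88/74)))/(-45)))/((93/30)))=115120185471/2213875664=52.00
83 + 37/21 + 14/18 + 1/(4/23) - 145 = -13535/252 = -53.71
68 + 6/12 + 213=281.50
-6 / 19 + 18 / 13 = 264 / 247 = 1.07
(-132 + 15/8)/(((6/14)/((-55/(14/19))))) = 362615/16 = 22663.44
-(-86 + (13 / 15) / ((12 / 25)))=3031 / 36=84.19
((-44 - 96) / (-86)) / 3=70 / 129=0.54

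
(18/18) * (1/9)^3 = 1/729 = 0.00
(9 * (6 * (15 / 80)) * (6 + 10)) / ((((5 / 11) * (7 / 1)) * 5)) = 1782 / 175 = 10.18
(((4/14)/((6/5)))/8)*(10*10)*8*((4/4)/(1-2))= -500/21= -23.81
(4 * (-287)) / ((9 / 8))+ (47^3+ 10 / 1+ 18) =925475 / 9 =102830.56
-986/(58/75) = -1275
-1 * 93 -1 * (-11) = -82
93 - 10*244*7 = -16987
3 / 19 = 0.16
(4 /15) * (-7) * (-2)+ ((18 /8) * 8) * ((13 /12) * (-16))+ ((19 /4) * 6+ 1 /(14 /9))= -29308 /105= -279.12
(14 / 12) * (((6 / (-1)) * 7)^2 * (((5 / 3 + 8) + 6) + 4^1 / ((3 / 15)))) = 73402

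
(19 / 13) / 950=1 / 650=0.00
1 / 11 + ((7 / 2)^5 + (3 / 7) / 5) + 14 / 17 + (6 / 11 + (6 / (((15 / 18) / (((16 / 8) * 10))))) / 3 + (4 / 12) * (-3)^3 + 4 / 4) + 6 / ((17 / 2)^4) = 583189645671 / 1028978720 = 566.77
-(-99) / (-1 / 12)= -1188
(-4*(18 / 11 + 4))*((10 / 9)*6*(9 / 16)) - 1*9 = -1029 / 11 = -93.55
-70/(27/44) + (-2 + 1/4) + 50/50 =-12401/108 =-114.82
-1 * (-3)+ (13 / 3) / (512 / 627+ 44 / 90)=77589 / 12278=6.32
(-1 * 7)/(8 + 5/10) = -0.82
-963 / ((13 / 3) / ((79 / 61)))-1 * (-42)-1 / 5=-246.01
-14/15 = -0.93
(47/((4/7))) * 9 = 740.25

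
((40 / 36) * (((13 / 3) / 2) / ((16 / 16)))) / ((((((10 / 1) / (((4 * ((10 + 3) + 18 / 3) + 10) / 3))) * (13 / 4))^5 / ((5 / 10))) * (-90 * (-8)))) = 4704270176 / 5270307778125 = 0.00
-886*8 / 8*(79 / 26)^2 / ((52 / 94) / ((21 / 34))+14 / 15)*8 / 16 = -13644105405 / 6101576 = -2236.16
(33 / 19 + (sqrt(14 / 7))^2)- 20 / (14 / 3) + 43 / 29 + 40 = 157882 / 3857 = 40.93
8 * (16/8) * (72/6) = 192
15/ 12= 5/ 4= 1.25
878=878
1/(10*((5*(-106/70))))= -7/530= -0.01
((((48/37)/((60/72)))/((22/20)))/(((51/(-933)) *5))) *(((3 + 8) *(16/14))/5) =-1433088/110075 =-13.02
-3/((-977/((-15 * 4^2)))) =-720/977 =-0.74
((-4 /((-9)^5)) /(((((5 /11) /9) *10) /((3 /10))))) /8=11 /2187000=0.00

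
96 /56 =12 /7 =1.71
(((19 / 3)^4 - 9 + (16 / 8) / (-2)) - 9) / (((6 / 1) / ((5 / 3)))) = 441.64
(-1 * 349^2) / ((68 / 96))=-2923224 / 17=-171954.35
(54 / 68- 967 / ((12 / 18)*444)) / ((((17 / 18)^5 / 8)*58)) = -11755947312 / 25899611537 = -0.45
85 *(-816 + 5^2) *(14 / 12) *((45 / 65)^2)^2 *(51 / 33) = -17498110455 / 628342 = -27848.07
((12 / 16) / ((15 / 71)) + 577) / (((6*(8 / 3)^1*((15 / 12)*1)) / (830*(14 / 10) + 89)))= 14525361 / 400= 36313.40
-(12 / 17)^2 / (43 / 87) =-12528 / 12427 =-1.01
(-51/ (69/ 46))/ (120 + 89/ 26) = -884/ 3209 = -0.28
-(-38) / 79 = 38 / 79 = 0.48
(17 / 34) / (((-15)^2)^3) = 1 / 22781250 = 0.00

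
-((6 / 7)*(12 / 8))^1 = -1.29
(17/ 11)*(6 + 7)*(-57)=-12597/ 11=-1145.18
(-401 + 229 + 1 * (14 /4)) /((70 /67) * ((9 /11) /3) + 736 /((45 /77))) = -11176605 /83553428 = -0.13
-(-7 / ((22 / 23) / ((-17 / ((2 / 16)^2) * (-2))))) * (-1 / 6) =-87584 / 33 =-2654.06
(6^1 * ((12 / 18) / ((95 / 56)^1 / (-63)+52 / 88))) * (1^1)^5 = 155232 / 21887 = 7.09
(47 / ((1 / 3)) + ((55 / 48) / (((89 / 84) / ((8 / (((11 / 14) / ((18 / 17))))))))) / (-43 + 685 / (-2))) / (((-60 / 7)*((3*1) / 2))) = -127901249 / 11665230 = -10.96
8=8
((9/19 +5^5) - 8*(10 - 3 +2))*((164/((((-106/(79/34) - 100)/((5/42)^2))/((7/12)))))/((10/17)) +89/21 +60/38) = 496561394917/28032372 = 17713.86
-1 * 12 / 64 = -3 / 16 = -0.19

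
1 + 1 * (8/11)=19/11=1.73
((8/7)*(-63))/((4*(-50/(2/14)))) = 9/175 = 0.05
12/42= 2/7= 0.29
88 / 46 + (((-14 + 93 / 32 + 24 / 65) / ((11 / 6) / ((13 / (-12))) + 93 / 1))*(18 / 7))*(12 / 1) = -6540727 / 3822140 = -1.71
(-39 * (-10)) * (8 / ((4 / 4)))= 3120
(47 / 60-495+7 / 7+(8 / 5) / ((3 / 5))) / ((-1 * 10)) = 9811 / 200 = 49.06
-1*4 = -4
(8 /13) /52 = 2 /169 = 0.01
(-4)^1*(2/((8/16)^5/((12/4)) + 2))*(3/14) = -1152/1351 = -0.85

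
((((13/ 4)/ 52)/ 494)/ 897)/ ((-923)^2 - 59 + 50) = 1/ 6040017384960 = 0.00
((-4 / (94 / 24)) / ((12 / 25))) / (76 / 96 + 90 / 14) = -16800 / 57011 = -0.29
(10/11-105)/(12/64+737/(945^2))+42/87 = -474031928482/858386573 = -552.24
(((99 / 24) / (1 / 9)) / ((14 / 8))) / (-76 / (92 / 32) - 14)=-0.52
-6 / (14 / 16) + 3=-27 / 7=-3.86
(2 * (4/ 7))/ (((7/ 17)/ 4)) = 544/ 49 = 11.10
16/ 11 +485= 5351/ 11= 486.45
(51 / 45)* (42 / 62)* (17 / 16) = 2023 / 2480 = 0.82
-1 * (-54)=54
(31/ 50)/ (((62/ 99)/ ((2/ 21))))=33/ 350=0.09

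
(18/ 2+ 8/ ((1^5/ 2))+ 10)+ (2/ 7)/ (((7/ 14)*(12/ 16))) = 751/ 21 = 35.76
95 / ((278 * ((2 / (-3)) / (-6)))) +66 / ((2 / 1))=10029 / 278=36.08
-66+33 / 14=-63.64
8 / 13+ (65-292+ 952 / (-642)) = -950891 / 4173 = -227.87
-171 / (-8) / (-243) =-19 / 216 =-0.09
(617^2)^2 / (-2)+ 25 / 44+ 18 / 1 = -3188330523045 / 44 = -72462057341.93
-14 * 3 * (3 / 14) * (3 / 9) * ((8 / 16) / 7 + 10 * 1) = -423 / 14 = -30.21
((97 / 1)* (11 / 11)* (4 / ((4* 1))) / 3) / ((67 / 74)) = 7178 / 201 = 35.71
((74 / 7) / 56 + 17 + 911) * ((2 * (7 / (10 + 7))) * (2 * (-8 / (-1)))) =1455400 / 119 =12230.25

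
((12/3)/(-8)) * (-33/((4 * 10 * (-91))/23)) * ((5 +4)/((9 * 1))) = -759/7280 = -0.10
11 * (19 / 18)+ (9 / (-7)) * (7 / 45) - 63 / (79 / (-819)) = 4724863 / 7110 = 664.54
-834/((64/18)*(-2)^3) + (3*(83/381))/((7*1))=3347041/113792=29.41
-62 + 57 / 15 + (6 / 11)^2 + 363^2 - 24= 131687.10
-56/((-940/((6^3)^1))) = 3024/235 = 12.87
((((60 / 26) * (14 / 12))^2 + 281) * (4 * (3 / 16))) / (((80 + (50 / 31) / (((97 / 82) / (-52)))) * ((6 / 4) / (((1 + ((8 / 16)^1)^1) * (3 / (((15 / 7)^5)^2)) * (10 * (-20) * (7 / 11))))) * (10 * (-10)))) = 48274124890035919 / 1086286317187500000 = 0.04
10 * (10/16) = 25/4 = 6.25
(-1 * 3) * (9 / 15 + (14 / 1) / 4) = -123 / 10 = -12.30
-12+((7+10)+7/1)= 12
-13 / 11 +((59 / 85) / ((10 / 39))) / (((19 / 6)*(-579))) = -20285486 / 17143225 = -1.18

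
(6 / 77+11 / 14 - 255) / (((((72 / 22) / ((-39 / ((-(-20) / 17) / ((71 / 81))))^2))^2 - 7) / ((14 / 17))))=1535089798816070027531 / 51343440574603700767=29.90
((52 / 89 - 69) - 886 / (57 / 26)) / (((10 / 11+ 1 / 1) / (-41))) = 1081171927 / 106533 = 10148.70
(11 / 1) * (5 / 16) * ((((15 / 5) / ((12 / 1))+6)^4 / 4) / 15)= 4296875 / 49152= 87.42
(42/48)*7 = 49/8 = 6.12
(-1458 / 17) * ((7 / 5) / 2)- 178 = -20233 / 85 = -238.04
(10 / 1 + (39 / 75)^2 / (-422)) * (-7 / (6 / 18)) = -55383951 / 263750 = -209.99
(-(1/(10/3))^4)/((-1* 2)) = 0.00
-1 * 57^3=-185193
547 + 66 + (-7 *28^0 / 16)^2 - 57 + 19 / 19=142641 / 256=557.19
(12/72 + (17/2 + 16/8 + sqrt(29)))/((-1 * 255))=-32/765-sqrt(29)/255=-0.06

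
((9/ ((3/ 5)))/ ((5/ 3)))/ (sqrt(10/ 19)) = 9 * sqrt(190)/ 10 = 12.41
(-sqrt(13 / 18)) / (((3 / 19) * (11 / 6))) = -19 * sqrt(26) / 33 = -2.94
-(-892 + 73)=819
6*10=60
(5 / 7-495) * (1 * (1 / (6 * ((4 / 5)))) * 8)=-17300 / 21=-823.81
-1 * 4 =-4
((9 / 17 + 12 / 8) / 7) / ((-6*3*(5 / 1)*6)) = -23 / 42840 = -0.00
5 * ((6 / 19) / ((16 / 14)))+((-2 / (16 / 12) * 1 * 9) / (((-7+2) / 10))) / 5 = 6.78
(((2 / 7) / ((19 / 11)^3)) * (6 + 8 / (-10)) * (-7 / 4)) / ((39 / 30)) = -2662 / 6859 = -0.39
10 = 10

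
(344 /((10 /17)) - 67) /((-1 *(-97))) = 2589 /485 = 5.34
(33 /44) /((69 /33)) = 33 /92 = 0.36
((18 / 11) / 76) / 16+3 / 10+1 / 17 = 204749 / 568480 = 0.36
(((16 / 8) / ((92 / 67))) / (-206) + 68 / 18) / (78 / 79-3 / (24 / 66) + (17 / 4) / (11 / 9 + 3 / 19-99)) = -424083979007 / 821713216248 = -0.52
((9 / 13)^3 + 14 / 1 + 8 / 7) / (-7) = -2.21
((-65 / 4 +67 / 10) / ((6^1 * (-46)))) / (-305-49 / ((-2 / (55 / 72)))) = -573 / 4740875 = -0.00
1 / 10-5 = -49 / 10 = -4.90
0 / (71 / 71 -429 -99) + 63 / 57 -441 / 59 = -7140 / 1121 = -6.37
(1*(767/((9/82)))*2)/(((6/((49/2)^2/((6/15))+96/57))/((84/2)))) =16755559093/114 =146978588.54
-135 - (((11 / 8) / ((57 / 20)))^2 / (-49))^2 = -54745119296785 / 405519334416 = -135.00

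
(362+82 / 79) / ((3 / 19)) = 181640 / 79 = 2299.24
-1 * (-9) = 9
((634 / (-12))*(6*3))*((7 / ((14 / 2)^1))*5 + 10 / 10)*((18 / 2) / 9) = -5706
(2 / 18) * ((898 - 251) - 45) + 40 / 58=17638 / 261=67.58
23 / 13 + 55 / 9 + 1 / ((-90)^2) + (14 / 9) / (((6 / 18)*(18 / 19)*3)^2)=9110867 / 947700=9.61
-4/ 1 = -4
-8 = -8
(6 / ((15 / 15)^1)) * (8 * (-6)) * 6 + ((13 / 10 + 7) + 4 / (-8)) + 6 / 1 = -8571 / 5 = -1714.20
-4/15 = -0.27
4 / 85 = 0.05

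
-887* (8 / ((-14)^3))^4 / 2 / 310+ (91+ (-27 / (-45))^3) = 19569476226537273 / 214539951615500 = 91.22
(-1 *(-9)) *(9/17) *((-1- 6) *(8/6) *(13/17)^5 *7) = -1964882556/24137569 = -81.40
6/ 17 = 0.35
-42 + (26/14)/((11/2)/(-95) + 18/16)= -228554/5677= -40.26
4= 4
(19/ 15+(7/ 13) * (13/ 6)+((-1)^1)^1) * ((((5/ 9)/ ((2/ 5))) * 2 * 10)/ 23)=1075/ 621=1.73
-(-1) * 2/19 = 2/19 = 0.11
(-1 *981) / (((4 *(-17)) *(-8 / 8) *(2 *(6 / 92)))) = -7521 / 68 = -110.60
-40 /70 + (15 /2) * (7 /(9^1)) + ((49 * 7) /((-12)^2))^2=1587319 /145152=10.94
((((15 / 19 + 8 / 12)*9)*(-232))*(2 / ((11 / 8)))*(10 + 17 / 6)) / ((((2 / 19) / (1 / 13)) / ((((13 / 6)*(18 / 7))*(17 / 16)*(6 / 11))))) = -1473084 / 11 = -133916.73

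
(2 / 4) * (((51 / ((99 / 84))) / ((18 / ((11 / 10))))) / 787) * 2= 119 / 35415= 0.00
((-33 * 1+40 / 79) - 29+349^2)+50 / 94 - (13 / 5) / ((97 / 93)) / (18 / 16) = 657678237998 / 5402415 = 121737.82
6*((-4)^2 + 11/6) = 107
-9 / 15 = -3 / 5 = -0.60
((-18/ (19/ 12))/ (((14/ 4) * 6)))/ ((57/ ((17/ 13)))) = -408/ 32851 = -0.01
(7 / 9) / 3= 7 / 27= 0.26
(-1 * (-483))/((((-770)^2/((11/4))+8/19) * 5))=9177/20482040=0.00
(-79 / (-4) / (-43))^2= 6241 / 29584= 0.21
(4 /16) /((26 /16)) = 2 /13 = 0.15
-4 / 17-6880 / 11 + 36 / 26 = -1517686 / 2431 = -624.31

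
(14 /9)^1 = 14 /9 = 1.56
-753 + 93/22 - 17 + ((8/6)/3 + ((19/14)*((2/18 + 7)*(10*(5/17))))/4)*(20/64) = -11991743/15708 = -763.42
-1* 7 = -7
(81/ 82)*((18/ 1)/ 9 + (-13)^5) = -30074571/ 82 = -366763.06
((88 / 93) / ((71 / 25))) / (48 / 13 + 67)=28600 / 6068157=0.00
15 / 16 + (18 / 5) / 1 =363 / 80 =4.54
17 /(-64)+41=2607 /64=40.73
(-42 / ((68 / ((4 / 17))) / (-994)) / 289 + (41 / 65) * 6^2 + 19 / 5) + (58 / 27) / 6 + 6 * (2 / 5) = 29.77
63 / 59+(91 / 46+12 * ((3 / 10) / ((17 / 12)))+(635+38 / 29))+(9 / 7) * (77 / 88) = 17207309929 / 26760040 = 643.02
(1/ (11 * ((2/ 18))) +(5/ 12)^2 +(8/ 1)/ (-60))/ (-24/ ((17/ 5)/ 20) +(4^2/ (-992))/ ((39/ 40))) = -0.01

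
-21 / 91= -3 / 13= -0.23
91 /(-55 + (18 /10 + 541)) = 455 /2439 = 0.19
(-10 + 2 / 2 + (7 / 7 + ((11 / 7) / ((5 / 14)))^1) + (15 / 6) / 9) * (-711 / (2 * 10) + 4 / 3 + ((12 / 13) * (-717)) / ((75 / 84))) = 69560947 / 27000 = 2576.33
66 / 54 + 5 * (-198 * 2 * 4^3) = -1140469 / 9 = -126718.78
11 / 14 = 0.79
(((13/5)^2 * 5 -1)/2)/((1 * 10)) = 1.64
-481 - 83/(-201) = -96598/201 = -480.59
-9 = -9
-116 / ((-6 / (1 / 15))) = 58 / 45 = 1.29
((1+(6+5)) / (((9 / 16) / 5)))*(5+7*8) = 19520 / 3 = 6506.67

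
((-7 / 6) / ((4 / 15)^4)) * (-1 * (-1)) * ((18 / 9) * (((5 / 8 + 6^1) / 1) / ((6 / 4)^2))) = -695625 / 512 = -1358.64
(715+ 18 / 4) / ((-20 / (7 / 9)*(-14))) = 1439 / 720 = 2.00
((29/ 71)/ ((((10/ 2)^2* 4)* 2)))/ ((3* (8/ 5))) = 29/ 68160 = 0.00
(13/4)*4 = 13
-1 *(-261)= 261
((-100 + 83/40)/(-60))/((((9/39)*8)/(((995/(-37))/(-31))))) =0.77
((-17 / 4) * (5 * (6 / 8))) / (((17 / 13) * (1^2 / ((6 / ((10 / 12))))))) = -351 / 4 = -87.75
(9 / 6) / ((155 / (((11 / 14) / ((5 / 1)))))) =33 / 21700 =0.00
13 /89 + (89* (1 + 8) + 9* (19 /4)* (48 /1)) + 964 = 339726 /89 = 3817.15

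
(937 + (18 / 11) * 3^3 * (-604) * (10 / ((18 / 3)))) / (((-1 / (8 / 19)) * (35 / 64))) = 1843712 / 55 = 33522.04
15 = 15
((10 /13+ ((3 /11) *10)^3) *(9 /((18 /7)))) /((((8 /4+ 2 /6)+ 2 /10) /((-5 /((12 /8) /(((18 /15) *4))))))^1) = -153010200 /328757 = -465.42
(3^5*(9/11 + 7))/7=20898/77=271.40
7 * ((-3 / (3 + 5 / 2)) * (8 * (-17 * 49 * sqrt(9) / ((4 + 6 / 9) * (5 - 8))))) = -59976 / 11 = -5452.36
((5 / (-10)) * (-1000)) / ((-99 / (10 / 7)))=-5000 / 693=-7.22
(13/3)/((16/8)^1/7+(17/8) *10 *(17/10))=728/6117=0.12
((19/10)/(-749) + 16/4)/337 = 29941/2524130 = 0.01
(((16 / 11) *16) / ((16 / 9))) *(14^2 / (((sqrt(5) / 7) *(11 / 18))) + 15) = 13340.10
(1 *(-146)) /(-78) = 73 /39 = 1.87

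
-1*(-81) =81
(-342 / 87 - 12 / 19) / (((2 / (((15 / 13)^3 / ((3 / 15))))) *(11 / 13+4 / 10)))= -1309375 / 93119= -14.06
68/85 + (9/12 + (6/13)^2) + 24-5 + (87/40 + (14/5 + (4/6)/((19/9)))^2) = 398341937/12201800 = 32.65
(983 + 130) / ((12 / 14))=2597 / 2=1298.50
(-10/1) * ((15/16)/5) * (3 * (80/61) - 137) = 121755/488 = 249.50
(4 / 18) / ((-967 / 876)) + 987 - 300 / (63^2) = 1262355323 / 1279341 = 986.72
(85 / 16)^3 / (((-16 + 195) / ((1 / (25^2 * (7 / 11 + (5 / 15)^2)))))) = 486387 / 271278080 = 0.00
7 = 7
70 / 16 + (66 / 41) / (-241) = 345307 / 79048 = 4.37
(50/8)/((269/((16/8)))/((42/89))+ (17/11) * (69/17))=0.02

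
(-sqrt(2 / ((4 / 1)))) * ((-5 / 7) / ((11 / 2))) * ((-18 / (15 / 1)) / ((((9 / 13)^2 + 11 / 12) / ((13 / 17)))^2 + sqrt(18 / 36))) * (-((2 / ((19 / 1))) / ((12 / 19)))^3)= -13419697030549056 / 394491447372776417741 + 44719576971721444 * sqrt(2) / 394491447372776417741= 0.00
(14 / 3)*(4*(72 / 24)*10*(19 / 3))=10640 / 3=3546.67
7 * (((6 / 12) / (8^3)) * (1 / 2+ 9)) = 133 / 2048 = 0.06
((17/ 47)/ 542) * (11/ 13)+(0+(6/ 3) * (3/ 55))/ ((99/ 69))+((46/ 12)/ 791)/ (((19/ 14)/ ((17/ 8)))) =434558480923/ 5161894949640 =0.08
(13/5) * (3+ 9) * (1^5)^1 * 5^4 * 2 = 39000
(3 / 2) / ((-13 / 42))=-4.85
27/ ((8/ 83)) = 2241/ 8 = 280.12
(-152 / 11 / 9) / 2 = -76 / 99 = -0.77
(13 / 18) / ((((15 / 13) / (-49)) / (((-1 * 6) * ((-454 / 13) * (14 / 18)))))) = -2024386 / 405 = -4998.48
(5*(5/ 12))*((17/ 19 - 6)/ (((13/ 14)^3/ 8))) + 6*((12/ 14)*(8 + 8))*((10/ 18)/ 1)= -53085520/ 876603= -60.56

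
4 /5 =0.80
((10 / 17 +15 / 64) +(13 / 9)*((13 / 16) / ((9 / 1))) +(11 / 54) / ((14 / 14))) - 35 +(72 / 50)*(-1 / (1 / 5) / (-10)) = -72977221 / 2203200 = -33.12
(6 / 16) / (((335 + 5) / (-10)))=-3 / 272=-0.01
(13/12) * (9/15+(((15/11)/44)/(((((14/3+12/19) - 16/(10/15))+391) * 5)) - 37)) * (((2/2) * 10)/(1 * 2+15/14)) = -170107627963/1324954356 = -128.39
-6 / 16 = -3 / 8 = -0.38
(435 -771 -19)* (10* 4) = -14200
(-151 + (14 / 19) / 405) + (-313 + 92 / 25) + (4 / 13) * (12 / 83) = -19108043818 / 41514525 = -460.27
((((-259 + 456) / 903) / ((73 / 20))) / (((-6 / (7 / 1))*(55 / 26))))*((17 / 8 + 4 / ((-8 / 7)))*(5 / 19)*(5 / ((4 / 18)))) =64025 / 238564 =0.27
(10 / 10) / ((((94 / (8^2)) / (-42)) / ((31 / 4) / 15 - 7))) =43568 / 235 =185.40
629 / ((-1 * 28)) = -629 / 28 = -22.46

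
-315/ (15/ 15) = -315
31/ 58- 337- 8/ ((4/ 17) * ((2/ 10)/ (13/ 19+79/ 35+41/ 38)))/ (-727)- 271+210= -2223745481/ 5608078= -396.53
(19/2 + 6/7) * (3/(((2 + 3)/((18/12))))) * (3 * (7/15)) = 261/20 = 13.05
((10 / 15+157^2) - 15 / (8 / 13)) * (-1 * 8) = -591007 / 3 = -197002.33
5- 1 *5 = 0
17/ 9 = 1.89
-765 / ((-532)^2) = -765 / 283024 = -0.00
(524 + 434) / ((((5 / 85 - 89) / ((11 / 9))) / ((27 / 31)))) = -89573 / 7812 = -11.47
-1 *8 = -8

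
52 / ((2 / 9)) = 234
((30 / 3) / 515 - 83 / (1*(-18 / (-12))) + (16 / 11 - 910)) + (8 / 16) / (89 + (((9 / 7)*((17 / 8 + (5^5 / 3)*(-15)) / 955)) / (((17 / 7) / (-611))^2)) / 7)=-963.86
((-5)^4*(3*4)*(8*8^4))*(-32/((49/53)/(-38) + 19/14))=-11087118336000/1879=-5900541956.36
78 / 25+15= 453 / 25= 18.12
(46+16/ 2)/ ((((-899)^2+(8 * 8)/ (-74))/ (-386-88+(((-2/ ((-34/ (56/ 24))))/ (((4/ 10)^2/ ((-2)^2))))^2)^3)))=1508287237998374/ 19488478541106015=0.08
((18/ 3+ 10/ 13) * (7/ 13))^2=379456/ 28561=13.29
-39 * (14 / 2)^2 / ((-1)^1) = 1911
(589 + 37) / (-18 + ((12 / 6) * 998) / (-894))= -139911 / 4522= -30.94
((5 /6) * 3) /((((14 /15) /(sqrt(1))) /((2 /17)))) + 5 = 1265 /238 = 5.32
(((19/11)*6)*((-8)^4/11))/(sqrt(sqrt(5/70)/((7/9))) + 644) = -28467797557248*2^(3/4)*7^(1/4)/14277525860456375 - 12607488*2^(1/4)*7^(3/4)/14277525860456375 + 18944851968*sqrt(14)/14277525860456375 + 85555220925382656/14277525860456375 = 5.99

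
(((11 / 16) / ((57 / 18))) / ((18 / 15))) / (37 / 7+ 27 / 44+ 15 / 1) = 4235 / 489212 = 0.01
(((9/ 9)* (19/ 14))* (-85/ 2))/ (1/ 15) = -24225/ 28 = -865.18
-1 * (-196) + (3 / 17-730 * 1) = -9075 / 17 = -533.82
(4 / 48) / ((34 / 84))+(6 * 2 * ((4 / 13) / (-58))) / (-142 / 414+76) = 41160467 / 200742698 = 0.21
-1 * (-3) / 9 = 0.33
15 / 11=1.36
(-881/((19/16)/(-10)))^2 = 19869721600/361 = 55040780.06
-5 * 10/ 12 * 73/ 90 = -365/ 108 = -3.38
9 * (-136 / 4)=-306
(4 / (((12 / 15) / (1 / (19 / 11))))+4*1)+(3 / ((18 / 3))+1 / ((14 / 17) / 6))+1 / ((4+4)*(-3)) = 46727 / 3192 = 14.64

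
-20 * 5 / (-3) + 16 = 148 / 3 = 49.33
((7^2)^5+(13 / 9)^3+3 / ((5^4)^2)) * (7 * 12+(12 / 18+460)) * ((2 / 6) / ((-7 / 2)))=-262875441832204022116 / 17940234375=-14652843231.44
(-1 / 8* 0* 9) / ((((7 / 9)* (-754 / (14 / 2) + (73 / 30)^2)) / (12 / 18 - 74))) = 0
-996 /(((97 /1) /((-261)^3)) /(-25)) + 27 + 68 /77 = -34088790443041 /7469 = -4564036744.28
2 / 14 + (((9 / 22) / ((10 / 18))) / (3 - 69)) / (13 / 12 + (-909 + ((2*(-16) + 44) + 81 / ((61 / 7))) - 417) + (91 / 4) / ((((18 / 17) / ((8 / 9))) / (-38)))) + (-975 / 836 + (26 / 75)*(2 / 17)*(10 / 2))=-539528761369637 / 658376413616460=-0.82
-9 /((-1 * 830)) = 9 /830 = 0.01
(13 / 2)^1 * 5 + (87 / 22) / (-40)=28513 / 880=32.40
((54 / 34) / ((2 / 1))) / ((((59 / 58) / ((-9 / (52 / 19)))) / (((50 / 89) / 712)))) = -3347325 / 1652510704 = -0.00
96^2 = 9216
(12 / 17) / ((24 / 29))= 29 / 34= 0.85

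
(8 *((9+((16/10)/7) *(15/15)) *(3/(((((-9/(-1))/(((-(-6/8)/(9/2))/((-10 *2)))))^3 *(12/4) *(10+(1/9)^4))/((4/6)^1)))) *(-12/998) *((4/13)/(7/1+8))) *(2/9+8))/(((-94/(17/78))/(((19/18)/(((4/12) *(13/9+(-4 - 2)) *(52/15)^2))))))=3860173/3632644128290250528000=0.00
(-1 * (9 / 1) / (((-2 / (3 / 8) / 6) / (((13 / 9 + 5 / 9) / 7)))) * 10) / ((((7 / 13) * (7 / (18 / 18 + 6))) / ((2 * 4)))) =21060 / 49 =429.80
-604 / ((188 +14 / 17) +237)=-10268 / 7239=-1.42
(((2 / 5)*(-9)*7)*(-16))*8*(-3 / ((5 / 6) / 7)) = -2032128 / 25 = -81285.12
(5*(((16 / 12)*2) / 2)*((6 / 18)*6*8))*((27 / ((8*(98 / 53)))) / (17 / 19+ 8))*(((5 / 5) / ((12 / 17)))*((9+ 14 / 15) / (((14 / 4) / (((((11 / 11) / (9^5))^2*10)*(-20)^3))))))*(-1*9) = 408116960000 / 22457603485863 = 0.02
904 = 904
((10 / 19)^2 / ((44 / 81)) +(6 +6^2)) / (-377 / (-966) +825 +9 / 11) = 163067562 / 3169324051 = 0.05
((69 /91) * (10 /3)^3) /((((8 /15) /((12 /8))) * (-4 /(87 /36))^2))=12089375 /419328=28.83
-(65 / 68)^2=-4225 / 4624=-0.91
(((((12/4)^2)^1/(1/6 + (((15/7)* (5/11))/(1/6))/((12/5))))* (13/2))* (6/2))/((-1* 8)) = -81081/9616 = -8.43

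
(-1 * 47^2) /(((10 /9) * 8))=-19881 /80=-248.51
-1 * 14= -14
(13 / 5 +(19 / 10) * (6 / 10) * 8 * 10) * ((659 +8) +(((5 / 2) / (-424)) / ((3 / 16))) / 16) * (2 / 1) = 795819367 / 6360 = 125128.83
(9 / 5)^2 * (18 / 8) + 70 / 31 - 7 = 7899 / 3100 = 2.55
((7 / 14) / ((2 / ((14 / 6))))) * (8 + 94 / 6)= 497 / 36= 13.81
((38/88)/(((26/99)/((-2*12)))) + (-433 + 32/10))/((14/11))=-167761/455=-368.71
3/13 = 0.23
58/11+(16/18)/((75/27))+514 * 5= 708288/275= 2575.59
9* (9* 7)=567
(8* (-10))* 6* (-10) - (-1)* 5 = 4805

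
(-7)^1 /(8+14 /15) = -105 /134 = -0.78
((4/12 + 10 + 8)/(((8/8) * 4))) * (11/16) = 605/192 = 3.15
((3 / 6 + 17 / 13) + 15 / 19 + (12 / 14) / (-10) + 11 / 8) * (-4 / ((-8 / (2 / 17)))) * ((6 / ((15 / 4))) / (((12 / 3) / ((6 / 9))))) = 0.06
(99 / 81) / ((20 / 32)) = 1.96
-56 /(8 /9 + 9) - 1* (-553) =48713 /89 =547.34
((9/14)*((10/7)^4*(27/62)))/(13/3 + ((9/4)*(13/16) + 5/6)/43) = 5015520000/18906143879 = 0.27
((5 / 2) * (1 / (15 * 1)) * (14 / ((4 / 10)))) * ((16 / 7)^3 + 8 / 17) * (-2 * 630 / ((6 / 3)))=-45615.13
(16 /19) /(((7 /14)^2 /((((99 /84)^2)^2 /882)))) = 131769 /17882648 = 0.01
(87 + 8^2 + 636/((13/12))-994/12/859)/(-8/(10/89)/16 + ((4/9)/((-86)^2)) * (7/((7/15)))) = -914259664810/5511841361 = -165.87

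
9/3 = 3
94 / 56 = 47 / 28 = 1.68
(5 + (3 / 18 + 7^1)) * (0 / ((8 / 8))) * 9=0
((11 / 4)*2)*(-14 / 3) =-77 / 3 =-25.67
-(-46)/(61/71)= 53.54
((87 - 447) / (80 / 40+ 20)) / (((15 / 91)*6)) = -182 / 11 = -16.55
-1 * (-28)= 28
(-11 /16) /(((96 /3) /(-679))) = 7469 /512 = 14.59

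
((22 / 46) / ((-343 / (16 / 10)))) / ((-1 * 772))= 22 / 7612885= 0.00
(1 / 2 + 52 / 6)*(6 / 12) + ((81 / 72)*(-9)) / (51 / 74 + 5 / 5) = -529 / 375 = -1.41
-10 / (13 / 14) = -140 / 13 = -10.77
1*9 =9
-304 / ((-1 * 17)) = 304 / 17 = 17.88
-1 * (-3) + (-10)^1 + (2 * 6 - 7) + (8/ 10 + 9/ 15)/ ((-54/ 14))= -319/ 135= -2.36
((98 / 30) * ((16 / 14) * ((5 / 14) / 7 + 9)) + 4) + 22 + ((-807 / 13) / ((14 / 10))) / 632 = 51519523 / 862680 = 59.72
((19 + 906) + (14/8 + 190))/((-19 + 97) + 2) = 4467/320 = 13.96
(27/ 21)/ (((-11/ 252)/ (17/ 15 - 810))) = 119124/ 5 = 23824.80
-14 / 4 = -7 / 2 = -3.50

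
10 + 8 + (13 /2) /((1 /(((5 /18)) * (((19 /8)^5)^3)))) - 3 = 986792256502789858715 /1266637395197952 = 779064.52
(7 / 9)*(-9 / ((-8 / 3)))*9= 189 / 8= 23.62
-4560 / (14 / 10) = -22800 / 7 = -3257.14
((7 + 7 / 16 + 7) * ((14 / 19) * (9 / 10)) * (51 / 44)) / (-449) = -67473 / 2729920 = -0.02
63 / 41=1.54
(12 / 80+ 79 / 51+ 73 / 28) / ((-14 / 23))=-353579 / 49980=-7.07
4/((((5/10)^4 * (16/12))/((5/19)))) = 240/19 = 12.63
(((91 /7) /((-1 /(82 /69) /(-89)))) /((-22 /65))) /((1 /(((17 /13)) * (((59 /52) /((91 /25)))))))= -457493375 /276276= -1655.93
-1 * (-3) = 3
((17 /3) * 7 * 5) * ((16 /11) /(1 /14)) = 133280 /33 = 4038.79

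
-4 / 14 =-2 / 7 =-0.29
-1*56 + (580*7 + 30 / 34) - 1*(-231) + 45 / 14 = 1008905 / 238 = 4239.10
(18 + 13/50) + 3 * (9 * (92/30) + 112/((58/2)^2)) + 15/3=4476623/42050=106.46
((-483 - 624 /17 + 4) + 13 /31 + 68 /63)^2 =291459739684864 /1102306401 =264409.01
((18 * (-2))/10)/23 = -18/115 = -0.16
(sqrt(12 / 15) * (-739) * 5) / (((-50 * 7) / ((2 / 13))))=1478 * sqrt(5) / 2275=1.45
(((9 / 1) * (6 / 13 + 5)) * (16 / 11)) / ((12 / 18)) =15336 / 143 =107.24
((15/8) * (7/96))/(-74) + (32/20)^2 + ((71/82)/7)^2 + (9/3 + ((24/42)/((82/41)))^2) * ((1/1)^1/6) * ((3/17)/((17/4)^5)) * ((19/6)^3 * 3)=3123052276224414587/1210635723300595200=2.58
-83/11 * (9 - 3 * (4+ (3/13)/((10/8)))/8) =-56.07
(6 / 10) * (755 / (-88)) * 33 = -169.88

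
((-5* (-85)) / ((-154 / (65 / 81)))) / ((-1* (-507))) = -2125 / 486486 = -0.00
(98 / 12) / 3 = 2.72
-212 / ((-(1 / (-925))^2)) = 181392500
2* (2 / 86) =2 / 43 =0.05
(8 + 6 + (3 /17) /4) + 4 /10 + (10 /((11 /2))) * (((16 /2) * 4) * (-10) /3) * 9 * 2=-13001979 /3740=-3476.46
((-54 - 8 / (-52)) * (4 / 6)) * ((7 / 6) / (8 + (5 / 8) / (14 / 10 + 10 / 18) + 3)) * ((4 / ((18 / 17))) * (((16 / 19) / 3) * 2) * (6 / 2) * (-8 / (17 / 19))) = 1766195200 / 8391357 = 210.48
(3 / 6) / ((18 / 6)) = 1 / 6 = 0.17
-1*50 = -50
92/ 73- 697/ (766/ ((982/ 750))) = 1444429/ 20969250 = 0.07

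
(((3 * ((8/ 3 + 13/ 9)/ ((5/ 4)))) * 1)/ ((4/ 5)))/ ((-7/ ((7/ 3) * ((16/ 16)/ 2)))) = -37/ 18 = -2.06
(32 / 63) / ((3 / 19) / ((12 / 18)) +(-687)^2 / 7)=1216 / 161413965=0.00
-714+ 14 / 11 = -7840 / 11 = -712.73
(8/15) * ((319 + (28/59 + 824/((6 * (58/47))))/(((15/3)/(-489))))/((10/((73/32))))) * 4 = -2208975547/427750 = -5164.17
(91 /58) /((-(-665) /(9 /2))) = 117 /11020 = 0.01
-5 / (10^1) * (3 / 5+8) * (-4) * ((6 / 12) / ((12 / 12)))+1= 48 / 5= 9.60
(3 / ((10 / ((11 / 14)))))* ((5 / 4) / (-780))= -0.00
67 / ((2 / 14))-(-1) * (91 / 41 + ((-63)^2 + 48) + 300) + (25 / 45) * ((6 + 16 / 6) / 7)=4788.91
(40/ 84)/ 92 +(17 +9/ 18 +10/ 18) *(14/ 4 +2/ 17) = 715165/ 10948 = 65.32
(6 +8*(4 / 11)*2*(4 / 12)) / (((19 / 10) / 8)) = 20960 / 627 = 33.43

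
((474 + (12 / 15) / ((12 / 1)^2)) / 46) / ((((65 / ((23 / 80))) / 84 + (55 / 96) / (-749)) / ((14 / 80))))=222667 / 332250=0.67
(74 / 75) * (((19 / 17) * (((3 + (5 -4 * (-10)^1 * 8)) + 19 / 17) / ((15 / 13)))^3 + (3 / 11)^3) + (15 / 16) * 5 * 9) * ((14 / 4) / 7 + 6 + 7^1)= 345477206.57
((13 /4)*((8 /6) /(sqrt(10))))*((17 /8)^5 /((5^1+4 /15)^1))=18458141*sqrt(10) /5177344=11.27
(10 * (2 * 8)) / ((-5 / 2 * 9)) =-64 / 9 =-7.11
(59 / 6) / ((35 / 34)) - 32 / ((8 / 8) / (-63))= 212683 / 105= 2025.55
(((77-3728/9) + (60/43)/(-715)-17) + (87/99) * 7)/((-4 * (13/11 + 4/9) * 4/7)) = 19262689/205712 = 93.64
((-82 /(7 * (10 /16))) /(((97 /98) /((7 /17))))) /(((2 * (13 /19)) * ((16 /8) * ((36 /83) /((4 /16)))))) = -3168193 /1929330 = -1.64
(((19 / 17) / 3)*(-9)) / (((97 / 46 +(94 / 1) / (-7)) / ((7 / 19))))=2254 / 20655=0.11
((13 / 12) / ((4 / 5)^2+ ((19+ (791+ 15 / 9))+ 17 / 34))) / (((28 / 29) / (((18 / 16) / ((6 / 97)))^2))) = 798118425 / 1747859456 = 0.46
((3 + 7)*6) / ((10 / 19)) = 114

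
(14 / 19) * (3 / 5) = 42 / 95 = 0.44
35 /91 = 5 /13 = 0.38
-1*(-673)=673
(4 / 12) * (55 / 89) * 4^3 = 13.18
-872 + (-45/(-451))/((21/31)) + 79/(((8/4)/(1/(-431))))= -2372851821/2721334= -871.94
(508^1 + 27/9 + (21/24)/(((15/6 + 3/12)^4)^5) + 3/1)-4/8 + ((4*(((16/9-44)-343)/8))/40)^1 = 246396703894727593375392733/484379996351443206624720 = 508.68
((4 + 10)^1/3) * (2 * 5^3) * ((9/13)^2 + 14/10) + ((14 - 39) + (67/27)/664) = 2167.51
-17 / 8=-2.12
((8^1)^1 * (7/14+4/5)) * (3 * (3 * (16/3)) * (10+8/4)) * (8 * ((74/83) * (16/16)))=17731584/415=42726.71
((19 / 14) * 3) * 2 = 57 / 7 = 8.14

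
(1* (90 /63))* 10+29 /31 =3303 /217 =15.22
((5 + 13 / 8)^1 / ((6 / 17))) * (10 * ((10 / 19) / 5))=4505 / 228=19.76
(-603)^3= -219256227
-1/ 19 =-0.05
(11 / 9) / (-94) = -11 / 846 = -0.01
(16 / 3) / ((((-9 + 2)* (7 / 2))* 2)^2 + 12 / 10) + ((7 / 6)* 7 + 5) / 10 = 316823 / 240220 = 1.32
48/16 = 3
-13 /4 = -3.25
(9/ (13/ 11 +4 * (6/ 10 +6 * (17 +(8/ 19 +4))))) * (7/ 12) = 21945/ 2163932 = 0.01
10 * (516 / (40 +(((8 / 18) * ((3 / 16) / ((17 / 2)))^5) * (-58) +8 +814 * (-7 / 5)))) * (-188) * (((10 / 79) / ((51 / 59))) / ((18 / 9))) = 163167609143296000 / 2507639935178789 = 65.07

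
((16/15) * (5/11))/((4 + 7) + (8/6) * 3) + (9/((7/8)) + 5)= 15.32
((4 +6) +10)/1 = 20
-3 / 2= -1.50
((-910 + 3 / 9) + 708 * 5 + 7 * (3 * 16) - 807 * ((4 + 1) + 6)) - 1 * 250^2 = -205232 / 3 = -68410.67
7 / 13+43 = 566 / 13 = 43.54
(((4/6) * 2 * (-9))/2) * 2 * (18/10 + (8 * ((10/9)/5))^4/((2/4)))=-2857636/10935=-261.33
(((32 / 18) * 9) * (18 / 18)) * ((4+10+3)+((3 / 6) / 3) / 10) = 4084 / 15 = 272.27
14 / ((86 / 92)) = 644 / 43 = 14.98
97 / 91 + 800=72897 / 91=801.07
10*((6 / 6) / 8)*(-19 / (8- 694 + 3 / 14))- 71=-1362677 / 19202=-70.97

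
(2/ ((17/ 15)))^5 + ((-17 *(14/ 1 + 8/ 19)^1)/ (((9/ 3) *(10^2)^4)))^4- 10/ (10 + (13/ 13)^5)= 16698368426133937500000000459531457035244994587/ 1030425818940168750000000000000000000000000000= 16.21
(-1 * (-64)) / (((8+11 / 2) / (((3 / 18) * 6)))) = 128 / 27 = 4.74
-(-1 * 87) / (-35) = -87 / 35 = -2.49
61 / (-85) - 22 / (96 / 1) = -3863 / 4080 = -0.95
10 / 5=2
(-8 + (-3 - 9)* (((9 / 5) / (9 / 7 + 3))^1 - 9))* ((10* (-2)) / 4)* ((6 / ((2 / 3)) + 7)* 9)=-341856 / 5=-68371.20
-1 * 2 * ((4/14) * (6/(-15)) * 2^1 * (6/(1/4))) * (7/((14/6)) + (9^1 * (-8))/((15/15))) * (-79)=2093184/35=59805.26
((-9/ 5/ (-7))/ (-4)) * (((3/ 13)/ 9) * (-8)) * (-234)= -108/ 35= -3.09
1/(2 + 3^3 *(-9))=-1/241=-0.00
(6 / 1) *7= 42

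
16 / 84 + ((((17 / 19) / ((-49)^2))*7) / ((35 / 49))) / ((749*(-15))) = 3320561 / 17432975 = 0.19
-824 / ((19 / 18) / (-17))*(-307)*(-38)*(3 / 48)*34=328984884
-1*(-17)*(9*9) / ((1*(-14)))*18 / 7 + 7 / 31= -383840 / 1519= -252.69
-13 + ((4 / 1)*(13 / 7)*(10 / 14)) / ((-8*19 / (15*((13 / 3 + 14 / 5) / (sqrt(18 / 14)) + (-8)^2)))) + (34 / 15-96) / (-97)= -61696879 / 1354605-6955*sqrt(7) / 5586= -48.84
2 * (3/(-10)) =-3/5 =-0.60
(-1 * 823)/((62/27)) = -22221/62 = -358.40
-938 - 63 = -1001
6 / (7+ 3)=3 / 5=0.60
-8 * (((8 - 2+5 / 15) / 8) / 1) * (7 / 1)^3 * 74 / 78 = -241129 / 117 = -2060.93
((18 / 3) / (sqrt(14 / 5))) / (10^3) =3 * sqrt(70) / 7000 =0.00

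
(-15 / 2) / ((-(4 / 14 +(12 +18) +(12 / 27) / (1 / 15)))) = 315 / 1552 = 0.20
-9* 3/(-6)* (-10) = -45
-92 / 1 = -92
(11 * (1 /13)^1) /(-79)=-11 /1027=-0.01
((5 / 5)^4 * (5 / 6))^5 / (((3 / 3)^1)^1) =0.40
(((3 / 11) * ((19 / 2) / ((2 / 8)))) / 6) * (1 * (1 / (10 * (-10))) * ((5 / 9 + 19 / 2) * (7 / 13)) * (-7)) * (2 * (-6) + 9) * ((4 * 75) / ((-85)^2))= -168511 / 2066350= -0.08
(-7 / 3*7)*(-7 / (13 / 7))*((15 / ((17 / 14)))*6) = 4562.99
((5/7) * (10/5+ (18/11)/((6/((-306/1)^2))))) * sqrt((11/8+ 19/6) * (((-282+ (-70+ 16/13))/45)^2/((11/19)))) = 8211800 * sqrt(136686)/7623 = 398267.13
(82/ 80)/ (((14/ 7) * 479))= 41/ 38320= 0.00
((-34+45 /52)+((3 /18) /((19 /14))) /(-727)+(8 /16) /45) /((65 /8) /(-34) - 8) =72803334836 /18108635805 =4.02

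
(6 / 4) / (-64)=-3 / 128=-0.02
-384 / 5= -76.80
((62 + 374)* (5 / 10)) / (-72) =-3.03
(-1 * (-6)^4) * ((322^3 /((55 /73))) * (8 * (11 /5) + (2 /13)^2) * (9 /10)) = -211670832588638976 /232375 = -910901915389.52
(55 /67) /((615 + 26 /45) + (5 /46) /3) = 113850 /85379507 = 0.00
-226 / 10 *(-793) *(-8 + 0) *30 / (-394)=2150616 / 197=10916.83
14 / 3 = 4.67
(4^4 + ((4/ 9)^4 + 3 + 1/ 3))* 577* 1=149657.85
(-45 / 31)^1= -1.45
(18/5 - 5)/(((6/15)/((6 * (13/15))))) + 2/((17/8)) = -1467/85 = -17.26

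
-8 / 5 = -1.60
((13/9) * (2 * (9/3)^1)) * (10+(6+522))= 13988/3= 4662.67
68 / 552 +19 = 2639 / 138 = 19.12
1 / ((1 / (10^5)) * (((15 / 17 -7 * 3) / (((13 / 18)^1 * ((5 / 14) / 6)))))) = -6906250 / 32319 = -213.69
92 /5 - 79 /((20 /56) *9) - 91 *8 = -33038 /45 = -734.18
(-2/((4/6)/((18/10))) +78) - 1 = 358/5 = 71.60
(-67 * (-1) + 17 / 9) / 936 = 155 / 2106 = 0.07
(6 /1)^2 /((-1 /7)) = -252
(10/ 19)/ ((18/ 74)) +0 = 370/ 171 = 2.16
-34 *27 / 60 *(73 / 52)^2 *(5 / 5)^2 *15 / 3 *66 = -26906121 / 2704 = -9950.49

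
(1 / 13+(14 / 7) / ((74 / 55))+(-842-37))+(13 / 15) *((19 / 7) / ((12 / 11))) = -530472343 / 606060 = -875.28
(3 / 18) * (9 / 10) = 3 / 20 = 0.15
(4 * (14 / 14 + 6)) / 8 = 7 / 2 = 3.50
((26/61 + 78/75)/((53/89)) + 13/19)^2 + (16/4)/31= 733168518834131/73107228874375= 10.03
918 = 918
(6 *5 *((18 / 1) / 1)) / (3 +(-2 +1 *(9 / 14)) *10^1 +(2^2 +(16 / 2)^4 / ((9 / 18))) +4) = 1890 / 28663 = 0.07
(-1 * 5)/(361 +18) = -5/379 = -0.01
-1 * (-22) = 22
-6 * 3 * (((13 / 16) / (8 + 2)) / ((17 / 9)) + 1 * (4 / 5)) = -20637 / 1360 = -15.17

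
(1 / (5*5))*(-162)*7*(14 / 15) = -5292 / 125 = -42.34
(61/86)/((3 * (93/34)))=1037/11997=0.09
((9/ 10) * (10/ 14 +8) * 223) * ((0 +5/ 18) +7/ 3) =639341/ 140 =4566.72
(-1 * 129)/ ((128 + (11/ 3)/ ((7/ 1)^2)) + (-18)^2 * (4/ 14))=-18963/ 32435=-0.58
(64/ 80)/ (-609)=-4/ 3045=-0.00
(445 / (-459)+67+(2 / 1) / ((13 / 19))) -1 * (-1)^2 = 405479 / 5967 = 67.95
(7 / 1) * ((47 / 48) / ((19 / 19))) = 329 / 48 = 6.85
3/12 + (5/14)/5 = 9/28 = 0.32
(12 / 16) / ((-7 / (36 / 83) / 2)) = -0.09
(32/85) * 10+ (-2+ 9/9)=47/17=2.76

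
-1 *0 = 0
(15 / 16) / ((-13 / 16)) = -15 / 13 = -1.15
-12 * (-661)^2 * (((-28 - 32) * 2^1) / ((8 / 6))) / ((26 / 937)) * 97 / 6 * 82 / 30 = 9768982941174 / 13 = 751460226244.15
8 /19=0.42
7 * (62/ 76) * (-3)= -651/ 38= -17.13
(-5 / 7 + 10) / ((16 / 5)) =325 / 112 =2.90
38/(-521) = -38/521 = -0.07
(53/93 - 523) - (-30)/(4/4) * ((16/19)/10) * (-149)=-1588270/1767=-898.85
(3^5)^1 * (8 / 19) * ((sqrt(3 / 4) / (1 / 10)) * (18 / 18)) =9720 * sqrt(3) / 19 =886.08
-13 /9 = -1.44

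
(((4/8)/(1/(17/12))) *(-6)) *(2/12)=-17/24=-0.71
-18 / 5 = -3.60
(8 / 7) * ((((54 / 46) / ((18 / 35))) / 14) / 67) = 30 / 10787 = 0.00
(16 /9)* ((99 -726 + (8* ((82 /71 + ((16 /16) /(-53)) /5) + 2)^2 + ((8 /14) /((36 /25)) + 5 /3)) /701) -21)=-1151.79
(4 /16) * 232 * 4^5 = 59392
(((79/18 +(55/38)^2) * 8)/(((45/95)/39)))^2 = 4799771142244/263169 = 18238360.68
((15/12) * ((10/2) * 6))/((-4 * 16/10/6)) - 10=-1445/32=-45.16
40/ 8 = 5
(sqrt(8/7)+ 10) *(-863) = -8630 -1726 *sqrt(14)/7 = -9552.59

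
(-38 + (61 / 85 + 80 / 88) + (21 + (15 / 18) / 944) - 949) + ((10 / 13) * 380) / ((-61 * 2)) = -4060041420053 / 4199601120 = -966.77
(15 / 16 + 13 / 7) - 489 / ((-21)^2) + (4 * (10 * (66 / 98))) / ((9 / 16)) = 116605 / 2352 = 49.58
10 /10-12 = -11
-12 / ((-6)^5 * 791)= 1 / 512568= 0.00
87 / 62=1.40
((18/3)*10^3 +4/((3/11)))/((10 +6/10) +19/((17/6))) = 1533740/4413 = 347.55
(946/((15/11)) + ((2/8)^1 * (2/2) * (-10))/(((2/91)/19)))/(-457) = 3.21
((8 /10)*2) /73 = 8 /365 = 0.02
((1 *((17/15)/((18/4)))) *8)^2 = 73984/18225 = 4.06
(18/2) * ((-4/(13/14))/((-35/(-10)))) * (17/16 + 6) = -1017/13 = -78.23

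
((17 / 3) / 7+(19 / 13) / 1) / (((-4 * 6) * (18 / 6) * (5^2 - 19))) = -155 / 29484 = -0.01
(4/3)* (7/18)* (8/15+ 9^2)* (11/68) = 6.84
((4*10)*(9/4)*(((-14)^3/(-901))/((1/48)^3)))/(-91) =-3901685760/11713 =-333107.30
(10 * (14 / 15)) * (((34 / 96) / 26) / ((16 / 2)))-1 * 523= -3916105 / 7488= -522.98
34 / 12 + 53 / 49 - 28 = -24.09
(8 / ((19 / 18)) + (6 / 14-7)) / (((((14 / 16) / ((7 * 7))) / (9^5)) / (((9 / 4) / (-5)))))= -142426188 / 95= -1499223.03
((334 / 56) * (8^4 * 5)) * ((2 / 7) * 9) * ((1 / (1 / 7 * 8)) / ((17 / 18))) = 34629120 / 119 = 291001.01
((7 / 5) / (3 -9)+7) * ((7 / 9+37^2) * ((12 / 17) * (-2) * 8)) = -80082688 / 765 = -104683.25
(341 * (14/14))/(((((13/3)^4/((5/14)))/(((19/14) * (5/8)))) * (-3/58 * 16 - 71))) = -0.00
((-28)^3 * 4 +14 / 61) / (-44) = 243467 / 122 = 1995.63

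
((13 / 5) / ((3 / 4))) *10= 104 / 3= 34.67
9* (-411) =-3699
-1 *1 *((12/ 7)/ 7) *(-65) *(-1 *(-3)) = 2340/ 49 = 47.76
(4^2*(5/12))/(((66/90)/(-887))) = -88700/11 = -8063.64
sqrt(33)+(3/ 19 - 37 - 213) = -4747/ 19+sqrt(33) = -244.10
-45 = -45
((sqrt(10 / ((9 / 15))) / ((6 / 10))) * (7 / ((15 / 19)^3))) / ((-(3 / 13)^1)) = -624169 * sqrt(6) / 3645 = -419.45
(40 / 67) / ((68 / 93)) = 930 / 1139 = 0.82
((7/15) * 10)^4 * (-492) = -6300224/27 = -233341.63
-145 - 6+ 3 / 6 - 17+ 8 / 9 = -2999 / 18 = -166.61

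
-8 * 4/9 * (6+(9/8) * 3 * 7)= -316/3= -105.33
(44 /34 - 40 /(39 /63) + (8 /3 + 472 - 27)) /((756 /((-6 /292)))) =-36403 /3484728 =-0.01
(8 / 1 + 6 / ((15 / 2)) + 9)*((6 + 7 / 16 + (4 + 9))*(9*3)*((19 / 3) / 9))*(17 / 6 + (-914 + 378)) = -1682357299 / 480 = -3504911.04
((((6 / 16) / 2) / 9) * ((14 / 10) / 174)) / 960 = 7 / 40089600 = 0.00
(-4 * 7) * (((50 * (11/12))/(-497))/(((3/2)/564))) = 206800/213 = 970.89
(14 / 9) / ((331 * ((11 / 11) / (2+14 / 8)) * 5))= 7 / 1986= 0.00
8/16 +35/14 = 3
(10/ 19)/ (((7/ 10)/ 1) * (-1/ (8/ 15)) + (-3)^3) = -160/ 8607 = -0.02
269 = 269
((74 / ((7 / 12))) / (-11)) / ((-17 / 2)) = 1776 / 1309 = 1.36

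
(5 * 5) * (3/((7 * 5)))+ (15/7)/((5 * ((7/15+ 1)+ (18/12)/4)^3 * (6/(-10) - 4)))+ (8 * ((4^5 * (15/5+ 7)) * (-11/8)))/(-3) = 195758194875575/5213434863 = 37548.79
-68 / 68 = -1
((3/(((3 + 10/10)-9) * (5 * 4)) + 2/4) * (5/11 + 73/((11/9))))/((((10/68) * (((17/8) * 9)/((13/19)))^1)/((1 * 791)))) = 1279781048/235125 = 5442.98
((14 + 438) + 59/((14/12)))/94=1759/329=5.35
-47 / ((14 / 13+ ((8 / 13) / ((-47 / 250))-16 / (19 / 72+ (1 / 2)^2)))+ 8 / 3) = 3187587 / 2079722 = 1.53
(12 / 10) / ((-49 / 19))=-114 / 245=-0.47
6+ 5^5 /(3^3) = 3287 /27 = 121.74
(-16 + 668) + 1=653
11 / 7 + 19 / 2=155 / 14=11.07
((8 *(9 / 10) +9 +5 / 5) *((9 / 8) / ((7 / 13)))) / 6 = 1677 / 280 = 5.99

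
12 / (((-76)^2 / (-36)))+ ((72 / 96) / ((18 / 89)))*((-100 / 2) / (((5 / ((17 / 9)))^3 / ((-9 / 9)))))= 156668797 / 15790140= 9.92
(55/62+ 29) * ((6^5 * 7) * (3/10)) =75646872/155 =488044.34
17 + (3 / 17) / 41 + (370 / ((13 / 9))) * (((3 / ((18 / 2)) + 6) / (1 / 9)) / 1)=132451646 / 9061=14617.77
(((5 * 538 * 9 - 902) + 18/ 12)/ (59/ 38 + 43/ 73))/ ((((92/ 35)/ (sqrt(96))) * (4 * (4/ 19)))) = 42999267745 * sqrt(6)/ 2186288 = 48175.84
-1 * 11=-11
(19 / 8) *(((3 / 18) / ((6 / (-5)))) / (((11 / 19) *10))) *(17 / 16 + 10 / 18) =-84113 / 912384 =-0.09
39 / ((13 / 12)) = 36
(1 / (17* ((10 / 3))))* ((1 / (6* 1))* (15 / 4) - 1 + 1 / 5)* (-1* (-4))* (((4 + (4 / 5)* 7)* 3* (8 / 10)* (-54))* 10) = 326592 / 2125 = 153.69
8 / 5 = 1.60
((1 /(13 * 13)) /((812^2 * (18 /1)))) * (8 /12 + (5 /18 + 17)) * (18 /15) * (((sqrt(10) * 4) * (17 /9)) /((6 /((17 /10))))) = 93347 * sqrt(10) /4061592007200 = 0.00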